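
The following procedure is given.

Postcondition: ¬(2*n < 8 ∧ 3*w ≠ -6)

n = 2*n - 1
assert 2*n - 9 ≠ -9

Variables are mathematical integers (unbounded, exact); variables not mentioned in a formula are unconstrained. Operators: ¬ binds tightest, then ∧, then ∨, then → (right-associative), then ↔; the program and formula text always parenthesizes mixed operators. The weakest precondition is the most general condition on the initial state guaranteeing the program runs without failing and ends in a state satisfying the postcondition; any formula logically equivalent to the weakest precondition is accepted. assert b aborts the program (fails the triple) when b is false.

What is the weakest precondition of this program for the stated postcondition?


Working backward. After the program, ¬(2*n < 8 ∧ 3*w ≠ -6) must hold.
Before assert 2*n - 9 ≠ -9: 2*n ≠ 0 ∧ (¬(2*n < 8 ∧ 3*w ≠ -6))
Before n := 2*n - 1: 4*n ≠ 2 ∧ (¬(4*n < 10 ∧ 3*w ≠ -6))
Answer: WP = 4*n ≠ 2 ∧ (¬(4*n < 10 ∧ 3*w ≠ -6))


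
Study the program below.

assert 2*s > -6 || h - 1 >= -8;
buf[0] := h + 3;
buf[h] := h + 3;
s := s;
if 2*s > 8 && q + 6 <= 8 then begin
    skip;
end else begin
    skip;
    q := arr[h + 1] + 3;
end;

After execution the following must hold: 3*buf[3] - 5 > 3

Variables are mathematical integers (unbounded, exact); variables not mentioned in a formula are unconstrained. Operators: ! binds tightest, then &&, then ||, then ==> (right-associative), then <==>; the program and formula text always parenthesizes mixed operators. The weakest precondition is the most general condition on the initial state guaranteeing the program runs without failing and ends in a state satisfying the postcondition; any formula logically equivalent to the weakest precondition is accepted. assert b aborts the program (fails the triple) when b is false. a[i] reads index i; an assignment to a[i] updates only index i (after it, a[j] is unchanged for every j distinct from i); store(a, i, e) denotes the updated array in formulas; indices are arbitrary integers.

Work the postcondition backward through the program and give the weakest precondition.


Working backward. After the program, the postcondition 3*buf[3] - 5 > 3 must hold; in canonical form it is 3*buf[3] > 8.
Then branch requires 3*buf[3] > 8; else branch requires 3*buf[3] > 8.
Before the if: ((2*s > 8 && q <= 2) ==> 3*buf[3] > 8) && ((!(2*s > 8 && q <= 2)) ==> 3*buf[3] > 8)
Before s := s: ((2*s > 8 && q <= 2) ==> 3*buf[3] > 8) && ((!(2*s > 8 && q <= 2)) ==> 3*buf[3] > 8)
Before buf[h] := h + 3: ((2*s > 8 && q <= 2) ==> 3*store(buf, h, h + 3)[3] > 8) && ((!(2*s > 8 && q <= 2)) ==> 3*store(buf, h, h + 3)[3] > 8)
Before buf[0] := h + 3: ((2*s > 8 && q <= 2) ==> 3*store(store(buf, 0, h + 3), h, h + 3)[3] > 8) && ((!(2*s > 8 && q <= 2)) ==> 3*store(store(buf, 0, h + 3), h, h + 3)[3] > 8)
Before assert 2*s > -6 || h - 1 >= -8: (2*s > -6 || h >= -7) && ((2*s > 8 && q <= 2) ==> 3*store(store(buf, 0, h + 3), h, h + 3)[3] > 8) && ((!(2*s > 8 && q <= 2)) ==> 3*store(store(buf, 0, h + 3), h, h + 3)[3] > 8)
Answer: WP = (2*s > -6 || h >= -7) && ((2*s > 8 && q <= 2) ==> 3*store(store(buf, 0, h + 3), h, h + 3)[3] > 8) && ((!(2*s > 8 && q <= 2)) ==> 3*store(store(buf, 0, h + 3), h, h + 3)[3] > 8)


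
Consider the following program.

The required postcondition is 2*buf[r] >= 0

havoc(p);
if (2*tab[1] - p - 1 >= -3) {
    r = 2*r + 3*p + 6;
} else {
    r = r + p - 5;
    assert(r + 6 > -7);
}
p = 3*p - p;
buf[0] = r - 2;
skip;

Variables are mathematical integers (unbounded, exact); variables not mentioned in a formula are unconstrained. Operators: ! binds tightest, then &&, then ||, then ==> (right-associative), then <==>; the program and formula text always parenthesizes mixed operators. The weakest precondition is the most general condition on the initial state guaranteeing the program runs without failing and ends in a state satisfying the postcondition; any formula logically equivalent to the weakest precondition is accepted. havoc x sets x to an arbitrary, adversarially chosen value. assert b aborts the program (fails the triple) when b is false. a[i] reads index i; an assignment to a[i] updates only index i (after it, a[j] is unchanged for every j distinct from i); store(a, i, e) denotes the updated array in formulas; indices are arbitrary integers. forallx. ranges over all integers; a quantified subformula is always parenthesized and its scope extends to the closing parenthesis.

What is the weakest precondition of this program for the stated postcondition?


Working backward. After the program, 2*buf[r] >= 0 must hold.
Before skip: 2*buf[r] >= 0
Before buf[0] := r - 2: 2*store(buf, 0, r - 2)[r] >= 0
Before p := 3*p - p: 2*store(buf, 0, r - 2)[r] >= 0
Then branch requires 2*store(buf, 0, 3*p + 2*r + 4)[3*p + 2*r + 6] >= 0; else branch requires p + r > -8 && 2*store(buf, 0, p + r - 7)[p + r - 5] >= 0.
Before the if: (2*tab[1] >= p - 2 ==> 2*store(buf, 0, 3*p + 2*r + 4)[3*p + 2*r + 6] >= 0) && ((!(2*tab[1] >= p - 2)) ==> (p + r > -8 && 2*store(buf, 0, p + r - 7)[p + r - 5] >= 0))
Before havoc p: forall p_1. ((2*tab[1] >= p_1 - 2 ==> 2*store(buf, 0, 3*p_1 + 2*r + 4)[3*p_1 + 2*r + 6] >= 0) && ((!(2*tab[1] >= p_1 - 2)) ==> (p_1 + r > -8 && 2*store(buf, 0, p_1 + r - 7)[p_1 + r - 5] >= 0)))
Answer: WP = forall p_1. ((2*tab[1] >= p_1 - 2 ==> 2*store(buf, 0, 3*p_1 + 2*r + 4)[3*p_1 + 2*r + 6] >= 0) && ((!(2*tab[1] >= p_1 - 2)) ==> (p_1 + r > -8 && 2*store(buf, 0, p_1 + r - 7)[p_1 + r - 5] >= 0)))


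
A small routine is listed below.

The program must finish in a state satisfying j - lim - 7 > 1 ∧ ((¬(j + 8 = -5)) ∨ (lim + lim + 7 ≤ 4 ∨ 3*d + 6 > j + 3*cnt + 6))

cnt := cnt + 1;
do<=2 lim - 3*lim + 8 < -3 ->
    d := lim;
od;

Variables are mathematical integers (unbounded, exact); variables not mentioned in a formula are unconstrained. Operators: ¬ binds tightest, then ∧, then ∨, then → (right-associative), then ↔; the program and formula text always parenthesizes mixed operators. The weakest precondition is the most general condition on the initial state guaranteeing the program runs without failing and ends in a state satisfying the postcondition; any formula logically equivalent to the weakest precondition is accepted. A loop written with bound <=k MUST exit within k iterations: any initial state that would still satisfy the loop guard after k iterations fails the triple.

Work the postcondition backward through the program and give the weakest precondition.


Working backward. After the program, the postcondition j - lim - 7 > 1 ∧ ((¬(j + 8 = -5)) ∨ (lim + lim + 7 ≤ 4 ∨ 3*d + 6 > j + 3*cnt + 6)) must hold; in canonical form it is j > lim + 8 ∧ ((¬(j = -13)) ∨ 2*lim ≤ -3 ∨ 3*d > 3*cnt + j).
Before the loop (bound <=2), unroll the exhaustion recursion (WP_0 = exit-now case; WP_j = one more guarded iteration, up to j = 2):
  WP_0: (¬(2*lim > 11)) ∧ j > lim + 8 ∧ ((¬(j = -13)) ∨ 2*lim ≤ -3 ∨ 3*d > 3*cnt + j)
  WP_1: (2*lim > 11 → ((¬(2*lim > 11)) ∧ j > lim + 8 ∧ ((¬(j = -13)) ∨ 2*lim ≤ -3 ∨ 3*lim > 3*cnt + j))) ∧ ((¬(2*lim > 11)) → (j > lim + 8 ∧ ((¬(j = -13)) ∨ 2*lim ≤ -3 ∨ 3*d > 3*cnt + j)))
  WP_2: (2*lim > 11 → ((2*lim > 11 → ((¬(2*lim > 11)) ∧ j > lim + 8 ∧ ((¬(j = -13)) ∨ 2*lim ≤ -3 ∨ 3*lim > 3*cnt + j))) ∧ ((¬(2*lim > 11)) → (j > lim + 8 ∧ ((¬(j = -13)) ∨ 2*lim ≤ -3 ∨ 3*lim > 3*cnt + j))))) ∧ ((¬(2*lim > 11)) → (j > lim + 8 ∧ ((¬(j = -13)) ∨ 2*lim ≤ -3 ∨ 3*d > 3*cnt + j)))
So before the loop: (2*lim > 11 → ((2*lim > 11 → ((¬(2*lim > 11)) ∧ j > lim + 8 ∧ ((¬(j = -13)) ∨ 2*lim ≤ -3 ∨ 3*lim > 3*cnt + j))) ∧ ((¬(2*lim > 11)) → (j > lim + 8 ∧ ((¬(j = -13)) ∨ 2*lim ≤ -3 ∨ 3*lim > 3*cnt + j))))) ∧ ((¬(2*lim > 11)) → (j > lim + 8 ∧ ((¬(j = -13)) ∨ 2*lim ≤ -3 ∨ 3*d > 3*cnt + j)))
Before cnt := cnt + 1: (2*lim > 11 → ((2*lim > 11 → ((¬(2*lim > 11)) ∧ j > lim + 8 ∧ ((¬(j = -13)) ∨ 2*lim ≤ -3 ∨ 3*lim > 3*cnt + j + 3))) ∧ ((¬(2*lim > 11)) → (j > lim + 8 ∧ ((¬(j = -13)) ∨ 2*lim ≤ -3 ∨ 3*lim > 3*cnt + j + 3))))) ∧ ((¬(2*lim > 11)) → (j > lim + 8 ∧ ((¬(j = -13)) ∨ 2*lim ≤ -3 ∨ 3*d > 3*cnt + j + 3)))
Answer: WP = (2*lim > 11 → ((2*lim > 11 → ((¬(2*lim > 11)) ∧ j > lim + 8 ∧ ((¬(j = -13)) ∨ 2*lim ≤ -3 ∨ 3*lim > 3*cnt + j + 3))) ∧ ((¬(2*lim > 11)) → (j > lim + 8 ∧ ((¬(j = -13)) ∨ 2*lim ≤ -3 ∨ 3*lim > 3*cnt + j + 3))))) ∧ ((¬(2*lim > 11)) → (j > lim + 8 ∧ ((¬(j = -13)) ∨ 2*lim ≤ -3 ∨ 3*d > 3*cnt + j + 3)))


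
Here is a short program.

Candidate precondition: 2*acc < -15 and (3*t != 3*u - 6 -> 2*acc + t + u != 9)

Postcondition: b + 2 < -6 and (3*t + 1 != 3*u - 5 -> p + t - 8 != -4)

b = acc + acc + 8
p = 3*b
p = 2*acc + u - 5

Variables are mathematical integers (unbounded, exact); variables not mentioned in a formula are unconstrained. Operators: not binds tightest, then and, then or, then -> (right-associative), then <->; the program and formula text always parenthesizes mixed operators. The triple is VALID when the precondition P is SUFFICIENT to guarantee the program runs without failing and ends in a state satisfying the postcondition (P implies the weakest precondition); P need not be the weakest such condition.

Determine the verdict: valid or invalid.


Working backward. After the program, the postcondition b + 2 < -6 and (3*t + 1 != 3*u - 5 -> p + t - 8 != -4) must hold; in canonical form it is b < -8 and (3*t != 3*u - 6 -> p + t != 4).
Before p := 2*acc + u - 5: b < -8 and (3*t != 3*u - 6 -> 2*acc + t + u != 9)
Before p := 3*b: b < -8 and (3*t != 3*u - 6 -> 2*acc + t + u != 9)
Before b := acc + acc + 8: 2*acc < -16 and (3*t != 3*u - 6 -> 2*acc + t + u != 9)
The weakest precondition is 2*acc < -16 and (3*t != 3*u - 6 -> 2*acc + t + u != 9).
Check whether 2*acc < -15 and (3*t != 3*u - 6 -> 2*acc + t + u != 9) implies it.
Countermodel: at the initial state acc = -8, t = 12, u = 14, the precondition holds but the weakest precondition fails.
Answer: invalid


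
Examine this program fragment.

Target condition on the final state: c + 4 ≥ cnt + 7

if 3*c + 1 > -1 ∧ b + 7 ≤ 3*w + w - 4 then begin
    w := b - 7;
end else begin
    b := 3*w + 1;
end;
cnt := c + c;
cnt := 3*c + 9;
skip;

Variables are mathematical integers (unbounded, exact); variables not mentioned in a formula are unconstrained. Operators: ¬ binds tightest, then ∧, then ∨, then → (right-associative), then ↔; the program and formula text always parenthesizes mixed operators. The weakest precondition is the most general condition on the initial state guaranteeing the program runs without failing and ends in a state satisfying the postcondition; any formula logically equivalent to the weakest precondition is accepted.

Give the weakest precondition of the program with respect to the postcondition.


Working backward. After the program, the postcondition c + 4 ≥ cnt + 7 must hold; in canonical form it is c ≥ cnt + 3.
Before skip: c ≥ cnt + 3
Before cnt := 3*c + 9: 2*c ≤ -12
Before cnt := c + c: 2*c ≤ -12
Then branch requires 2*c ≤ -12; else branch requires 2*c ≤ -12.
Before the if: ((3*c > -2 ∧ b ≤ 4*w - 11) → 2*c ≤ -12) ∧ ((¬(3*c > -2 ∧ b ≤ 4*w - 11)) → 2*c ≤ -12)
Answer: WP = ((3*c > -2 ∧ b ≤ 4*w - 11) → 2*c ≤ -12) ∧ ((¬(3*c > -2 ∧ b ≤ 4*w - 11)) → 2*c ≤ -12)


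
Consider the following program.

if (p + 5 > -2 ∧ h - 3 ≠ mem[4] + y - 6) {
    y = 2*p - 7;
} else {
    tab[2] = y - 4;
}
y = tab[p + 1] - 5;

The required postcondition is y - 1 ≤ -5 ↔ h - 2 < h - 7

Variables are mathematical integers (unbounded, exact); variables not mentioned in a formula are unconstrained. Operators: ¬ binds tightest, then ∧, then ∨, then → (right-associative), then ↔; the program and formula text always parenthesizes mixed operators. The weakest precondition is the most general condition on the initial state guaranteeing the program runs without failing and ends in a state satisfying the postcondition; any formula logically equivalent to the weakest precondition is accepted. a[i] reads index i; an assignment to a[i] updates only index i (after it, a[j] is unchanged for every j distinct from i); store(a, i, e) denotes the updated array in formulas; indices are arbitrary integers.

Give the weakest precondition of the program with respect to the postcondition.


Working backward. After the program, the postcondition y - 1 ≤ -5 ↔ h - 2 < h - 7 must hold; in canonical form it is ¬(y ≤ -4).
Before y := tab[p + 1] - 5: ¬(tab[p + 1] ≤ 1)
Then branch requires ¬(tab[p + 1] ≤ 1); else branch requires ¬(store(tab, 2, y - 4)[p + 1] ≤ 1).
Before the if: ((p > -7 ∧ h ≠ mem[4] + y - 3) → (¬(tab[p + 1] ≤ 1))) ∧ ((¬(p > -7 ∧ h ≠ mem[4] + y - 3)) → (¬(store(tab, 2, y - 4)[p + 1] ≤ 1)))
Answer: WP = ((p > -7 ∧ h ≠ mem[4] + y - 3) → (¬(tab[p + 1] ≤ 1))) ∧ ((¬(p > -7 ∧ h ≠ mem[4] + y - 3)) → (¬(store(tab, 2, y - 4)[p + 1] ≤ 1)))


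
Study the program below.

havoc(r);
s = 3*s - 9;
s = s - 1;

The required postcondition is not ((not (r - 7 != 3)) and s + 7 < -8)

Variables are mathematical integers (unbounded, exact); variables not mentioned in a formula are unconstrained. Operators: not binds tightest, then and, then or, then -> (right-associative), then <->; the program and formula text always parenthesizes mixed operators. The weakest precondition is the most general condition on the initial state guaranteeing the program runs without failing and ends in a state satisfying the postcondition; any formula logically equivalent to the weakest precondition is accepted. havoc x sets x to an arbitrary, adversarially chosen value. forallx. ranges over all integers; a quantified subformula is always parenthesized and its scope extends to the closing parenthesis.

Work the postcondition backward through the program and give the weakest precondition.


Working backward. After the program, the postcondition not ((not (r - 7 != 3)) and s + 7 < -8) must hold; in canonical form it is not ((not (r != 10)) and s < -15).
Before s := s - 1: not ((not (r != 10)) and s < -14)
Before s := 3*s - 9: not ((not (r != 10)) and 3*s < -5)
Before havoc r: forall r_1. (not ((not (r_1 != 10)) and 3*s < -5))
Answer: WP = forall r_1. (not ((not (r_1 != 10)) and 3*s < -5))


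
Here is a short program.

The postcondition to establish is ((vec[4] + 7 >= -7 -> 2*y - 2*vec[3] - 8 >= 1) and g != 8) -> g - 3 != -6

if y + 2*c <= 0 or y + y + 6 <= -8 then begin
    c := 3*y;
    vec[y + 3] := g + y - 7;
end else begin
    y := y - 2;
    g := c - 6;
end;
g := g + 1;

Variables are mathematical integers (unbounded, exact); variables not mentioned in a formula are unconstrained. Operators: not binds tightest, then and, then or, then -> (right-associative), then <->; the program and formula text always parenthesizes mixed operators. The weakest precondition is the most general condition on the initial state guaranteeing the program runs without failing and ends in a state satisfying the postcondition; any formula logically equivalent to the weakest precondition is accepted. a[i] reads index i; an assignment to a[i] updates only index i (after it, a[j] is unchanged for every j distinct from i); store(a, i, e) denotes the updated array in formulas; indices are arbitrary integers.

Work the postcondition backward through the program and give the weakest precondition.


Working backward. After the program, the postcondition ((vec[4] + 7 >= -7 -> 2*y - 2*vec[3] - 8 >= 1) and g != 8) -> g - 3 != -6 must hold; in canonical form it is ((vec[4] >= -14 -> 2*y >= 2*vec[3] + 9) and g != 8) -> g != -3.
Before g := g + 1: ((vec[4] >= -14 -> 2*y >= 2*vec[3] + 9) and g != 7) -> g != -4
Then branch requires ((store(vec, y + 3, g + y - 7)[4] >= -14 -> 2*y >= 2*store(vec, y + 3, g + y - 7)[3] + 9) and g != 7) -> g != -4; else branch requires ((vec[4] >= -14 -> 2*y >= 2*vec[3] + 13) and c != 13) -> c != 2.
Before the if: ((2*c + y <= 0 or 2*y <= -14) -> (((store(vec, y + 3, g + y - 7)[4] >= -14 -> 2*y >= 2*store(vec, y + 3, g + y - 7)[3] + 9) and g != 7) -> g != -4)) and ((not (2*c + y <= 0 or 2*y <= -14)) -> (((vec[4] >= -14 -> 2*y >= 2*vec[3] + 13) and c != 13) -> c != 2))
Answer: WP = ((2*c + y <= 0 or 2*y <= -14) -> (((store(vec, y + 3, g + y - 7)[4] >= -14 -> 2*y >= 2*store(vec, y + 3, g + y - 7)[3] + 9) and g != 7) -> g != -4)) and ((not (2*c + y <= 0 or 2*y <= -14)) -> (((vec[4] >= -14 -> 2*y >= 2*vec[3] + 13) and c != 13) -> c != 2))


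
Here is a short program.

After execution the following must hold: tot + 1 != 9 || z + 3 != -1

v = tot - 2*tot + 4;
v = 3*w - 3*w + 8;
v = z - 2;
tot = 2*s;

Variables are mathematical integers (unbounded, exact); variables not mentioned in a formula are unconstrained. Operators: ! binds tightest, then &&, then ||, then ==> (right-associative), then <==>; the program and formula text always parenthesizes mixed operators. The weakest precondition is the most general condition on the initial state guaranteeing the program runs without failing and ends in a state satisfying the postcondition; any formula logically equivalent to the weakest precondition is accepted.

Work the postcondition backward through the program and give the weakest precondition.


Working backward. After the program, the postcondition tot + 1 != 9 || z + 3 != -1 must hold; in canonical form it is tot != 8 || z != -4.
Before tot := 2*s: 2*s != 8 || z != -4
Before v := z - 2: 2*s != 8 || z != -4
Before v := 3*w - 3*w + 8: 2*s != 8 || z != -4
Before v := tot - 2*tot + 4: 2*s != 8 || z != -4
Answer: WP = 2*s != 8 || z != -4


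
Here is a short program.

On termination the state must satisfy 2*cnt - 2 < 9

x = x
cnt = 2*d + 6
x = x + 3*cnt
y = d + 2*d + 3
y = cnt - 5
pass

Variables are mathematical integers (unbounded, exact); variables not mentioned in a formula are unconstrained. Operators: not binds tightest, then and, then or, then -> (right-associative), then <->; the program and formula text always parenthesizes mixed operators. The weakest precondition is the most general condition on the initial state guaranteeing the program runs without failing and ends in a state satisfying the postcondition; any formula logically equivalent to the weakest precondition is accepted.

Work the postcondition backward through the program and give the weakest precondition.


Working backward. After the program, the postcondition 2*cnt - 2 < 9 must hold; in canonical form it is 2*cnt < 11.
Before skip: 2*cnt < 11
Before y := cnt - 5: 2*cnt < 11
Before y := d + 2*d + 3: 2*cnt < 11
Before x := x + 3*cnt: 2*cnt < 11
Before cnt := 2*d + 6: 4*d < -1
Before x := x: 4*d < -1
Answer: WP = 4*d < -1


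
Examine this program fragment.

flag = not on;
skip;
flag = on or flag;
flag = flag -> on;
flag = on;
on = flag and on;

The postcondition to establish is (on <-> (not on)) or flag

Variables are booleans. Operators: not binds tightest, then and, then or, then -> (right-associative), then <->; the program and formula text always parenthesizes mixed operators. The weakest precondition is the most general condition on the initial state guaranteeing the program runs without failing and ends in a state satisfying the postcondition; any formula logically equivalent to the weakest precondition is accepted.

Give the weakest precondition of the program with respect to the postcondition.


Working backward. After the program, (on <-> (not on)) or flag must hold.
Before on := flag and on: ((flag and on) <-> (not (flag and on))) or flag
Before flag := on: (on <-> (not on)) or on
Before flag := flag -> on: (on <-> (not on)) or on
Before flag := on or flag: (on <-> (not on)) or on
Before skip: (on <-> (not on)) or on
Before flag := not on: (on <-> (not on)) or on
Answer: WP = (on <-> (not on)) or on


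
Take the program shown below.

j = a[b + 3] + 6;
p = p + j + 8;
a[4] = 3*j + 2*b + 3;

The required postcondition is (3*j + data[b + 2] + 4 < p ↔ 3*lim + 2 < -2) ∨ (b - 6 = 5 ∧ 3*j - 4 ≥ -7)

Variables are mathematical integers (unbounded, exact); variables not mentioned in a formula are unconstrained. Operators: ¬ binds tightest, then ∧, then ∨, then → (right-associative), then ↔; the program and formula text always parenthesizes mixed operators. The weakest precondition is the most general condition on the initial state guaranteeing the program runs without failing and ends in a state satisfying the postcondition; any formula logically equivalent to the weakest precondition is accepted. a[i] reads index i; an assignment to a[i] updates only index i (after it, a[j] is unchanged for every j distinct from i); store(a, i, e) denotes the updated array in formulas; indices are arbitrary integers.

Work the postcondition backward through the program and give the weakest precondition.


Working backward. After the program, the postcondition (3*j + data[b + 2] + 4 < p ↔ 3*lim + 2 < -2) ∨ (b - 6 = 5 ∧ 3*j - 4 ≥ -7) must hold; in canonical form it is (data[b + 2] + 3*j < p - 4 ↔ 3*lim < -4) ∨ (b = 11 ∧ 3*j ≥ -3).
Before a[4] := 3*j + 2*b + 3: (data[b + 2] + 3*j < p - 4 ↔ 3*lim < -4) ∨ (b = 11 ∧ 3*j ≥ -3)
Before p := p + j + 8: (data[b + 2] + 2*j < p + 4 ↔ 3*lim < -4) ∨ (b = 11 ∧ 3*j ≥ -3)
Before j := a[b + 3] + 6: (2*a[b + 3] + data[b + 2] < p - 8 ↔ 3*lim < -4) ∨ (b = 11 ∧ 3*a[b + 3] ≥ -21)
Answer: WP = (2*a[b + 3] + data[b + 2] < p - 8 ↔ 3*lim < -4) ∨ (b = 11 ∧ 3*a[b + 3] ≥ -21)


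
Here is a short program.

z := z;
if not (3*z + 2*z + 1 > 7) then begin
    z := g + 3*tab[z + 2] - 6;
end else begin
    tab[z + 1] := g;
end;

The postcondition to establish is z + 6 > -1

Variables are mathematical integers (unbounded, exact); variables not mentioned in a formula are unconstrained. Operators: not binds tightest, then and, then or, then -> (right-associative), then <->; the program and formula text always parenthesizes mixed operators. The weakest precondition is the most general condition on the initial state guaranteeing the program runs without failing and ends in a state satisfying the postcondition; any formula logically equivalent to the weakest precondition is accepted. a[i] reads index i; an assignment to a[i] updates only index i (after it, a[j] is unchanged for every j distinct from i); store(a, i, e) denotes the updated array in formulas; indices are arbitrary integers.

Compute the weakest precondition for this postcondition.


Working backward. After the program, the postcondition z + 6 > -1 must hold; in canonical form it is z > -7.
Then branch requires 3*tab[z + 2] + g > -1; else branch requires z > -7.
Before the if: ((not (5*z > 6)) -> 3*tab[z + 2] + g > -1) and (5*z > 6 -> z > -7)
Before z := z: ((not (5*z > 6)) -> 3*tab[z + 2] + g > -1) and (5*z > 6 -> z > -7)
Answer: WP = ((not (5*z > 6)) -> 3*tab[z + 2] + g > -1) and (5*z > 6 -> z > -7)


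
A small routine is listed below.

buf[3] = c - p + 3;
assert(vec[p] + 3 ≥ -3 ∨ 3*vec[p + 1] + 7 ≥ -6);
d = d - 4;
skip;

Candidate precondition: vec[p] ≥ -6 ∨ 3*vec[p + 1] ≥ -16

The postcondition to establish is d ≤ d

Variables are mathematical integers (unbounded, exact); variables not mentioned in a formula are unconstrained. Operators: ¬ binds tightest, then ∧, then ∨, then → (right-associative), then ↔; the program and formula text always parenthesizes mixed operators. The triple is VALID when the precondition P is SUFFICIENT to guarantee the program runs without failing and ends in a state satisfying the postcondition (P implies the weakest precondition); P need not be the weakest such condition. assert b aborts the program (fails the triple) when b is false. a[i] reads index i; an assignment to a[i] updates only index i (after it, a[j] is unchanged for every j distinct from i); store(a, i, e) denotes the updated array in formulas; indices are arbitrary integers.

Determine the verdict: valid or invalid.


Working backward. After the program, the postcondition d ≤ d must hold; in canonical form it is true.
Before skip: true
Before d := d - 4: true
Before assert vec[p] + 3 ≥ -3 ∨ 3*vec[p + 1] + 7 ≥ -6: vec[p] ≥ -6 ∨ 3*vec[p + 1] ≥ -13
Before buf[3] := c - p + 3: vec[p] ≥ -6 ∨ 3*vec[p + 1] ≥ -13
The weakest precondition is vec[p] ≥ -6 ∨ 3*vec[p + 1] ≥ -13.
Check whether vec[p] ≥ -6 ∨ 3*vec[p + 1] ≥ -16 implies it.
Countermodel: at the initial state p = 0, vec = {[0] = -7, [1] = -5, elsewhere -5}, the precondition holds but the weakest precondition fails.
Answer: invalid


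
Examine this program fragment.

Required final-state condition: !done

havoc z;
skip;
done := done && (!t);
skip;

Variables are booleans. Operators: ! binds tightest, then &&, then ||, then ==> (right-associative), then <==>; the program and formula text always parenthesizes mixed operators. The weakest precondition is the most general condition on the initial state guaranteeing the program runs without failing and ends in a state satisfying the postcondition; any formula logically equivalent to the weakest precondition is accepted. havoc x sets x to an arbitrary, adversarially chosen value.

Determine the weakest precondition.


Working backward. After the program, !done must hold.
Before skip: !done
Before done := done && (!t): !(done && (!t))
Before skip: !(done && (!t))
Before havoc z: !(done && (!t))
Answer: WP = !(done && (!t))


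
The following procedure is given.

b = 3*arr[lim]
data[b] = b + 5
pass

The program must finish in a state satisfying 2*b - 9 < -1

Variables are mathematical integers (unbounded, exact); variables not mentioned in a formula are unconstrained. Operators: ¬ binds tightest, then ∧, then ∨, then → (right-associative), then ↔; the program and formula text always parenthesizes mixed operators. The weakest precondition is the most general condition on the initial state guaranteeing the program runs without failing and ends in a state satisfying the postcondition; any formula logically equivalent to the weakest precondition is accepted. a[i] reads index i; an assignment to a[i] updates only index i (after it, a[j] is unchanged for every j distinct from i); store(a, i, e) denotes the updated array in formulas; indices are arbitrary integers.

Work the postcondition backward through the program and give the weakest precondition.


Working backward. After the program, the postcondition 2*b - 9 < -1 must hold; in canonical form it is 2*b < 8.
Before skip: 2*b < 8
Before data[b] := b + 5: 2*b < 8
Before b := 3*arr[lim]: 6*arr[lim] < 8
Answer: WP = 6*arr[lim] < 8


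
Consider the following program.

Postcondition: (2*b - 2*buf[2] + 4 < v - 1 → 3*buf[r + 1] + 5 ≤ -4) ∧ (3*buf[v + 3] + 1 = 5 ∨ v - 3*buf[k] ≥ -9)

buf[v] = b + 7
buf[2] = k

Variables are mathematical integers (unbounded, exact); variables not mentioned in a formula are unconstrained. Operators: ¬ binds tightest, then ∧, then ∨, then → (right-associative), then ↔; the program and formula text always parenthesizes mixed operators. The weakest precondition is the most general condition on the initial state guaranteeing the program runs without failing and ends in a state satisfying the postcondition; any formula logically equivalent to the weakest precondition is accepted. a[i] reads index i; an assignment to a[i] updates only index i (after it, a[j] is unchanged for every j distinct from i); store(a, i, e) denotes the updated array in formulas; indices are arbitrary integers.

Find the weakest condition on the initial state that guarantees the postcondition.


Working backward. After the program, the postcondition (2*b - 2*buf[2] + 4 < v - 1 → 3*buf[r + 1] + 5 ≤ -4) ∧ (3*buf[v + 3] + 1 = 5 ∨ v - 3*buf[k] ≥ -9) must hold; in canonical form it is (2*b < 2*buf[2] + v - 5 → 3*buf[r + 1] ≤ -9) ∧ (3*buf[v + 3] = 4 ∨ v ≥ 3*buf[k] - 9).
Before buf[2] := k: (2*b < 2*k + v - 5 → 3*store(buf, 2, k)[r + 1] ≤ -9) ∧ (3*store(buf, 2, k)[v + 3] = 4 ∨ v ≥ 3*store(buf, 2, k)[k] - 9)
Before buf[v] := b + 7: (2*b < 2*k + v - 5 → 3*store(store(buf, v, b + 7), 2, k)[r + 1] ≤ -9) ∧ (3*store(store(buf, v, b + 7), 2, k)[v + 3] = 4 ∨ v ≥ 3*store(store(buf, v, b + 7), 2, k)[k] - 9)
Answer: WP = (2*b < 2*k + v - 5 → 3*store(store(buf, v, b + 7), 2, k)[r + 1] ≤ -9) ∧ (3*store(store(buf, v, b + 7), 2, k)[v + 3] = 4 ∨ v ≥ 3*store(store(buf, v, b + 7), 2, k)[k] - 9)


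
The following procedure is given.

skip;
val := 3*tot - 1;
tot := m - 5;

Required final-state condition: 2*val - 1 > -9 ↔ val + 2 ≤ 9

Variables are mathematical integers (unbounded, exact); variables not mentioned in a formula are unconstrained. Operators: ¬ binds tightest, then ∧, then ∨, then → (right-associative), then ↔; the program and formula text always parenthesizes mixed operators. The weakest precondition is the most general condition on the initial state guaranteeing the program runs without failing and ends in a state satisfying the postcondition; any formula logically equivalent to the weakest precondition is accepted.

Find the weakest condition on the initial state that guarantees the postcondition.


Working backward. After the program, the postcondition 2*val - 1 > -9 ↔ val + 2 ≤ 9 must hold; in canonical form it is 2*val > -8 ↔ val ≤ 7.
Before tot := m - 5: 2*val > -8 ↔ val ≤ 7
Before val := 3*tot - 1: 6*tot > -6 ↔ 3*tot ≤ 8
Before skip: 6*tot > -6 ↔ 3*tot ≤ 8
Answer: WP = 6*tot > -6 ↔ 3*tot ≤ 8


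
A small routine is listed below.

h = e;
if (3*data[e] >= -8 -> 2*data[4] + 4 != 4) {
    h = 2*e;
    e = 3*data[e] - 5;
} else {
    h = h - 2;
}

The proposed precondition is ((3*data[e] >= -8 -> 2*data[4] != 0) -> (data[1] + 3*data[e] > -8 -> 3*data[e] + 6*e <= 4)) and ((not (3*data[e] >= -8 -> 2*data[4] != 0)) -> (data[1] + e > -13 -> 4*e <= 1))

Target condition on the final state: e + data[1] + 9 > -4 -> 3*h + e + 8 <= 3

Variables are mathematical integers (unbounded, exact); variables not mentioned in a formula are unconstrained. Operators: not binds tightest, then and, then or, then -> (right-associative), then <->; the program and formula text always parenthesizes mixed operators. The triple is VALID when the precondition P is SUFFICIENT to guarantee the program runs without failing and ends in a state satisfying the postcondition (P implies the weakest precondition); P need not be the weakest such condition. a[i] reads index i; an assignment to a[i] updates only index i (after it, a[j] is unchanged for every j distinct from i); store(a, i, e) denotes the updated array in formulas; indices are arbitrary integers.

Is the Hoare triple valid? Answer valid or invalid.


Working backward. After the program, the postcondition e + data[1] + 9 > -4 -> 3*h + e + 8 <= 3 must hold; in canonical form it is data[1] + e > -13 -> e + 3*h <= -5.
Then branch requires data[1] + 3*data[e] > -8 -> 3*data[e] + 6*e <= 0; else branch requires data[1] + e > -13 -> e + 3*h <= 1.
Before the if: ((3*data[e] >= -8 -> 2*data[4] != 0) -> (data[1] + 3*data[e] > -8 -> 3*data[e] + 6*e <= 0)) and ((not (3*data[e] >= -8 -> 2*data[4] != 0)) -> (data[1] + e > -13 -> e + 3*h <= 1))
Before h := e: ((3*data[e] >= -8 -> 2*data[4] != 0) -> (data[1] + 3*data[e] > -8 -> 3*data[e] + 6*e <= 0)) and ((not (3*data[e] >= -8 -> 2*data[4] != 0)) -> (data[1] + e > -13 -> 4*e <= 1))
The weakest precondition is ((3*data[e] >= -8 -> 2*data[4] != 0) -> (data[1] + 3*data[e] > -8 -> 3*data[e] + 6*e <= 0)) and ((not (3*data[e] >= -8 -> 2*data[4] != 0)) -> (data[1] + e > -13 -> 4*e <= 1)).
Check whether ((3*data[e] >= -8 -> 2*data[4] != 0) -> (data[1] + 3*data[e] > -8 -> 3*data[e] + 6*e <= 4)) and ((not (3*data[e] >= -8 -> 2*data[4] != 0)) -> (data[1] + e > -13 -> 4*e <= 1)) implies it.
Countermodel: at the initial state data = {[-15214] = 30429, [1] = 0, [4] = 5, elsewhere 0}, e = -15214, the precondition holds but the weakest precondition fails.
Answer: invalid


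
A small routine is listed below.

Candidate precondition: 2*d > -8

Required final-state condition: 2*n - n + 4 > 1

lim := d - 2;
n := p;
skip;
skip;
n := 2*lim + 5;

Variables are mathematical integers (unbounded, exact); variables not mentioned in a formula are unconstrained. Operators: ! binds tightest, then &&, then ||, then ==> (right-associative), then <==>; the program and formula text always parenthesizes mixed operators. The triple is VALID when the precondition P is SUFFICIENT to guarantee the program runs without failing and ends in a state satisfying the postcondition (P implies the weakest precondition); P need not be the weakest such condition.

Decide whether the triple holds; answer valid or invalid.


Working backward. After the program, the postcondition 2*n - n + 4 > 1 must hold; in canonical form it is n > -3.
Before n := 2*lim + 5: 2*lim > -8
Before skip: 2*lim > -8
Before skip: 2*lim > -8
Before n := p: 2*lim > -8
Before lim := d - 2: 2*d > -4
The weakest precondition is 2*d > -4.
Check whether 2*d > -8 implies it.
Countermodel: at the initial state d = -3, the precondition holds but the weakest precondition fails.
Answer: invalid


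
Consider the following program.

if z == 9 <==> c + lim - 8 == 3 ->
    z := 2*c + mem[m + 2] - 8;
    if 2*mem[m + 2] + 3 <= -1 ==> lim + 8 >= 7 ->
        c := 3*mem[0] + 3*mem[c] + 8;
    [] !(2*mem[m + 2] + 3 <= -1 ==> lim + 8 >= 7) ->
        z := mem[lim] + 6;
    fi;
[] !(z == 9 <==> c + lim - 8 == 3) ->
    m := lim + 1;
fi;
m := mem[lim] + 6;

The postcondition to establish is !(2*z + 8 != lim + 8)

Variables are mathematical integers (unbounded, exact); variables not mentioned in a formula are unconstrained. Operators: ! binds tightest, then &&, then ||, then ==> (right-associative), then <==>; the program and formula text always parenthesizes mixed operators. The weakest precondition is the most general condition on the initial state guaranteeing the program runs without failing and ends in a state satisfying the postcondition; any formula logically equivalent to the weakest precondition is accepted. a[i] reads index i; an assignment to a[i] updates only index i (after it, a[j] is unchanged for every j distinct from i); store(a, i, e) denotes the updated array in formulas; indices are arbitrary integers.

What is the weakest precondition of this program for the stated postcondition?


Working backward. After the program, the postcondition !(2*z + 8 != lim + 8) must hold; in canonical form it is !(2*z != lim).
Before m := mem[lim] + 6: !(2*z != lim)
Then branch requires ((2*mem[m + 2] <= -4 ==> lim >= -1) ==> (!(2*mem[m + 2] + 4*c != lim + 16))) && ((!(2*mem[m + 2] <= -4 ==> lim >= -1)) ==> (!(2*mem[lim] != lim - 12))); else branch requires !(2*z != lim).
Before the if: ((z == 9 <==> c + lim == 11) ==> (((2*mem[m + 2] <= -4 ==> lim >= -1) ==> (!(2*mem[m + 2] + 4*c != lim + 16))) && ((!(2*mem[m + 2] <= -4 ==> lim >= -1)) ==> (!(2*mem[lim] != lim - 12))))) && ((!(z == 9 <==> c + lim == 11)) ==> (!(2*z != lim)))
Answer: WP = ((z == 9 <==> c + lim == 11) ==> (((2*mem[m + 2] <= -4 ==> lim >= -1) ==> (!(2*mem[m + 2] + 4*c != lim + 16))) && ((!(2*mem[m + 2] <= -4 ==> lim >= -1)) ==> (!(2*mem[lim] != lim - 12))))) && ((!(z == 9 <==> c + lim == 11)) ==> (!(2*z != lim)))


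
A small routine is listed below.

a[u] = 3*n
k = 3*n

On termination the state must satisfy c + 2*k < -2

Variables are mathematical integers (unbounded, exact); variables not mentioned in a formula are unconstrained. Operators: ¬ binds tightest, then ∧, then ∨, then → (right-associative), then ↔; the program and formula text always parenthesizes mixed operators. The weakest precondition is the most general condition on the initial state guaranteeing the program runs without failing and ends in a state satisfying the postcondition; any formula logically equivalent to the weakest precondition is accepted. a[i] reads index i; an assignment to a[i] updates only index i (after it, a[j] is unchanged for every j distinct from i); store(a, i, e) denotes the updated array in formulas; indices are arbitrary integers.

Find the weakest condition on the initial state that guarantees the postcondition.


Working backward. After the program, c + 2*k < -2 must hold.
Before k := 3*n: c + 6*n < -2
Before a[u] := 3*n: c + 6*n < -2
Answer: WP = c + 6*n < -2


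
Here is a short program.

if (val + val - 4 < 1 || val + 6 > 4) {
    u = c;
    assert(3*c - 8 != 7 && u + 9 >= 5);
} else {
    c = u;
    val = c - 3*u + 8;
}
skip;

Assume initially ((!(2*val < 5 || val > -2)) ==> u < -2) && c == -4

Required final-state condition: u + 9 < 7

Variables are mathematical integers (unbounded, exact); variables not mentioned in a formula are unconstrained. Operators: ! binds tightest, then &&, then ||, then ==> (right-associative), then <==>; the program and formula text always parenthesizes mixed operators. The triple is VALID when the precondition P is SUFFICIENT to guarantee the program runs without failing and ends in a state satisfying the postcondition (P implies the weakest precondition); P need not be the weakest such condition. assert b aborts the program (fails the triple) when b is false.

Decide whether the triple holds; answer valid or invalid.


Working backward. After the program, the postcondition u + 9 < 7 must hold; in canonical form it is u < -2.
Before skip: u < -2
Then branch requires 3*c != 15 && c >= -4 && c < -2; else branch requires u < -2.
Before the if: ((2*val < 5 || val > -2) ==> (3*c != 15 && c >= -4 && c < -2)) && ((!(2*val < 5 || val > -2)) ==> u < -2)
The weakest precondition is ((2*val < 5 || val > -2) ==> (3*c != 15 && c >= -4 && c < -2)) && ((!(2*val < 5 || val > -2)) ==> u < -2).
Check whether ((!(2*val < 5 || val > -2)) ==> u < -2) && c == -4 implies it.
Every state satisfying the precondition satisfies the weakest precondition: the implication holds.
Answer: valid


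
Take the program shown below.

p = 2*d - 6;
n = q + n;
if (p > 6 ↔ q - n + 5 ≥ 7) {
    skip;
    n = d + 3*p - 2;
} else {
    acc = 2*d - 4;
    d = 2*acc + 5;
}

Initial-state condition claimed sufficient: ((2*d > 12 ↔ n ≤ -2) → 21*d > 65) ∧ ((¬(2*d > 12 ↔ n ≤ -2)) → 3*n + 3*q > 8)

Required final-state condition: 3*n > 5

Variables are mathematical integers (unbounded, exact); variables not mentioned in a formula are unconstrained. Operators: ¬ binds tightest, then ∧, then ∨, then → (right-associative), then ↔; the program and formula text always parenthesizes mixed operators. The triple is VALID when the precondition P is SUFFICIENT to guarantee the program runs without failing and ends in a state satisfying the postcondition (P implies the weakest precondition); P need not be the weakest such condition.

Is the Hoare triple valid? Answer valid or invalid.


Working backward. After the program, 3*n > 5 must hold.
Then branch requires 3*d + 9*p > 11; else branch requires 3*n > 5.
Before the if: ((p > 6 ↔ q ≥ n + 2) → 3*d + 9*p > 11) ∧ ((¬(p > 6 ↔ q ≥ n + 2)) → 3*n > 5)
Before n := q + n: ((p > 6 ↔ n ≤ -2) → 3*d + 9*p > 11) ∧ ((¬(p > 6 ↔ n ≤ -2)) → 3*n + 3*q > 5)
Before p := 2*d - 6: ((2*d > 12 ↔ n ≤ -2) → 21*d > 65) ∧ ((¬(2*d > 12 ↔ n ≤ -2)) → 3*n + 3*q > 5)
The weakest precondition is ((2*d > 12 ↔ n ≤ -2) → 21*d > 65) ∧ ((¬(2*d > 12 ↔ n ≤ -2)) → 3*n + 3*q > 5).
Check whether ((2*d > 12 ↔ n ≤ -2) → 21*d > 65) ∧ ((¬(2*d > 12 ↔ n ≤ -2)) → 3*n + 3*q > 8) implies it.
Every state satisfying the precondition satisfies the weakest precondition: the implication holds.
Answer: valid


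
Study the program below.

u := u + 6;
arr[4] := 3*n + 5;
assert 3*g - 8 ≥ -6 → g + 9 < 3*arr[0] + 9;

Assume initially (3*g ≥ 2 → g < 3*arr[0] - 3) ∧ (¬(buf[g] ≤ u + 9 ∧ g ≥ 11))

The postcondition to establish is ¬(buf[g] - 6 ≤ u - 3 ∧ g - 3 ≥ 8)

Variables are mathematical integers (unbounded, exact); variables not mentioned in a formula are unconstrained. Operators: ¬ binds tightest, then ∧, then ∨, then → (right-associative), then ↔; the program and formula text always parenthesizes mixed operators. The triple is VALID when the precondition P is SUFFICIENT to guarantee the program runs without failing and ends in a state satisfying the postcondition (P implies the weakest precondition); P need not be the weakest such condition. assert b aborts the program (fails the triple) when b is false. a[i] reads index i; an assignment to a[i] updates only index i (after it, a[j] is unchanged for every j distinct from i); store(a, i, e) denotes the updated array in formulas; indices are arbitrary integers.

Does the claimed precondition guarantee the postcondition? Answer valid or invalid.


Working backward. After the program, the postcondition ¬(buf[g] - 6 ≤ u - 3 ∧ g - 3 ≥ 8) must hold; in canonical form it is ¬(buf[g] ≤ u + 3 ∧ g ≥ 11).
Before assert 3*g - 8 ≥ -6 → g + 9 < 3*arr[0] + 9: (3*g ≥ 2 → g < 3*arr[0]) ∧ (¬(buf[g] ≤ u + 3 ∧ g ≥ 11))
Before arr[4] := 3*n + 5: (3*g ≥ 2 → g < 3*arr[0]) ∧ (¬(buf[g] ≤ u + 3 ∧ g ≥ 11))
Before u := u + 6: (3*g ≥ 2 → g < 3*arr[0]) ∧ (¬(buf[g] ≤ u + 9 ∧ g ≥ 11))
The weakest precondition is (3*g ≥ 2 → g < 3*arr[0]) ∧ (¬(buf[g] ≤ u + 9 ∧ g ≥ 11)).
Check whether (3*g ≥ 2 → g < 3*arr[0] - 3) ∧ (¬(buf[g] ≤ u + 9 ∧ g ≥ 11)) implies it.
Every state satisfying the precondition satisfies the weakest precondition: the implication holds.
Answer: valid
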